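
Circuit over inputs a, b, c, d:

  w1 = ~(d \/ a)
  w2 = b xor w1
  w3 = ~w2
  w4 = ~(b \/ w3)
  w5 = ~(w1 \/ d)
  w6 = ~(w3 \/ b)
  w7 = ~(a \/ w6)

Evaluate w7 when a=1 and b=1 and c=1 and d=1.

w1 = ~(1 \/ 1) = 0
w2 = 1 xor 0 = 1
w3 = ~1 = 0
w6 = ~(0 \/ 1) = 0
w7 = ~(1 \/ 0) = 0

0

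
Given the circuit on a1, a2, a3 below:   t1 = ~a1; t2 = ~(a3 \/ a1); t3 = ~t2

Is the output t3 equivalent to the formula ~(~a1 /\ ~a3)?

t2 = ~(a3 \/ a1)
t3 = ~t2 = ~(~(a3 \/ a1))
At a1=0, a2=0, a3=0: circuit gives 0, formula gives 0.
At a1=0, a2=0, a3=1: circuit gives 1, formula gives 1.
Agrees on all 8 inputs.

Yes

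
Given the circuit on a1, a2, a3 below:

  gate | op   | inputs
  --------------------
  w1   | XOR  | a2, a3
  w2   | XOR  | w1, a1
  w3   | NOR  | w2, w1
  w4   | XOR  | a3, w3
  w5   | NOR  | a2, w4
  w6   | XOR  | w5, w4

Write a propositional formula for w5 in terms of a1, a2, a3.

w1 = a2 XOR a3
w2 = w1 XOR a1 = (a2 XOR a3) XOR a1
w3 = w2 NOR w1 = ((a2 XOR a3) XOR a1) NOR (a2 XOR a3)
w4 = a3 XOR w3 = a3 XOR (((a2 XOR a3) XOR a1) NOR (a2 XOR a3))
w5 = a2 NOR w4 = a2 NOR (a3 XOR (((a2 XOR a3) XOR a1) NOR (a2 XOR a3)))

a2 NOR (a3 XOR (((a2 XOR a3) XOR a1) NOR (a2 XOR a3)))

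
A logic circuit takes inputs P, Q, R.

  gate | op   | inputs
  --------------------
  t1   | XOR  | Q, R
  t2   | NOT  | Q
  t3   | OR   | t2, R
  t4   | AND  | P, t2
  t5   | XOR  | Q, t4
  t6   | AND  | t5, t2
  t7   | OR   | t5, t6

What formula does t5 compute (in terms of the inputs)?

Q XOR (P AND NOT Q)

t2 = NOT Q
t4 = P AND t2 = P AND NOT Q
t5 = Q XOR t4 = Q XOR (P AND NOT Q)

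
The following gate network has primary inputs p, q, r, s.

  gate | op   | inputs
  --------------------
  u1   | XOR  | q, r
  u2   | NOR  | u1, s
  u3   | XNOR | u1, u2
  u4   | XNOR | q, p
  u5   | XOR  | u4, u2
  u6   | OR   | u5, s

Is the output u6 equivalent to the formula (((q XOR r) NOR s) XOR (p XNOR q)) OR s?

u1 = q XOR r
u2 = u1 NOR s = (q XOR r) NOR s
u4 = q XNOR p
u5 = u4 XOR u2 = (q XNOR p) XOR ((q XOR r) NOR s)
u6 = u5 OR s = ((q XNOR p) XOR ((q XOR r) NOR s)) OR s
At p=0, q=0, r=0, s=0: circuit gives 0, formula gives 0.
At p=0, q=0, r=0, s=1: circuit gives 1, formula gives 1.
Agrees on all 16 inputs.

Yes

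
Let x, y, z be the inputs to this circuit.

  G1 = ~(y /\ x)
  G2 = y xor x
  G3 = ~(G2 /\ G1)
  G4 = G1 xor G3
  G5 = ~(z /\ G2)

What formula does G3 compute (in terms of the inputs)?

~((y xor x) /\ (~(y /\ x)))

G1 = ~(y /\ x)
G2 = y xor x
G3 = ~(G2 /\ G1) = ~((y xor x) /\ (~(y /\ x)))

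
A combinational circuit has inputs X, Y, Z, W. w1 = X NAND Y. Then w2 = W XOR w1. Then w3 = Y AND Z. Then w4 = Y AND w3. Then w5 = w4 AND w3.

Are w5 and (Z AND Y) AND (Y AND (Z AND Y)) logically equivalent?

Yes

w3 = Y AND Z
w4 = Y AND w3 = Y AND (Y AND Z)
w5 = w4 AND w3 = (Y AND (Y AND Z)) AND (Y AND Z)
At X=0, Y=0, Z=0, W=0: circuit gives 0, formula gives 0.
At X=0, Y=1, Z=1, W=0: circuit gives 1, formula gives 1.
Agrees on all 16 inputs.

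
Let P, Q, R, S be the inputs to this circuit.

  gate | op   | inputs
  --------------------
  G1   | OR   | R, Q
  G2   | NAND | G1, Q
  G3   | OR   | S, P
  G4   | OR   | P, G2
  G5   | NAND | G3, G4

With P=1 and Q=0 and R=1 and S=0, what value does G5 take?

0

G1 = 1 OR 0 = 1
G2 = 1 NAND 0 = 1
G3 = 0 OR 1 = 1
G4 = 1 OR 1 = 1
G5 = 1 NAND 1 = 0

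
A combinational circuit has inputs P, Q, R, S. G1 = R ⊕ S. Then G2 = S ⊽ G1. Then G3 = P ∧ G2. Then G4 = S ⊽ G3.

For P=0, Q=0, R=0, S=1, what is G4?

0

G1 = 0 ⊕ 1 = 1
G2 = 1 ⊽ 1 = 0
G3 = 0 ∧ 0 = 0
G4 = 1 ⊽ 0 = 0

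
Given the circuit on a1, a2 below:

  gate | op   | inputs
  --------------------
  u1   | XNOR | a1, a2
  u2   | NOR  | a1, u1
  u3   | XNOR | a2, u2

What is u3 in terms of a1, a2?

u1 = a1 XNOR a2
u2 = a1 NOR u1 = a1 NOR (a1 XNOR a2)
u3 = a2 XNOR u2 = a2 XNOR (a1 NOR (a1 XNOR a2))

a2 XNOR (a1 NOR (a1 XNOR a2))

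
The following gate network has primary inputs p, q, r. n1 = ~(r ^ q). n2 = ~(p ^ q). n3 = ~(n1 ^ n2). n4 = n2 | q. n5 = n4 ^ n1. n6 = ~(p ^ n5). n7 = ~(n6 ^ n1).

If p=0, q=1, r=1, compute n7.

1

n1 = ~(1 ^ 1) = 1
n2 = ~(0 ^ 1) = 0
n4 = 0 | 1 = 1
n5 = 1 ^ 1 = 0
n6 = ~(0 ^ 0) = 1
n7 = ~(1 ^ 1) = 1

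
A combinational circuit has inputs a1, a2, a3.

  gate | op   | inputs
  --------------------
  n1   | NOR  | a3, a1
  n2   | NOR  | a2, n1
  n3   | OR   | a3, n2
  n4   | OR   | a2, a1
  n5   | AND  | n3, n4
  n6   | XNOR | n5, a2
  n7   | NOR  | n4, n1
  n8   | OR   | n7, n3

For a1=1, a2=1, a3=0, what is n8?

0

n1 = 0 NOR 1 = 0
n2 = 1 NOR 0 = 0
n3 = 0 OR 0 = 0
n4 = 1 OR 1 = 1
n7 = 1 NOR 0 = 0
n8 = 0 OR 0 = 0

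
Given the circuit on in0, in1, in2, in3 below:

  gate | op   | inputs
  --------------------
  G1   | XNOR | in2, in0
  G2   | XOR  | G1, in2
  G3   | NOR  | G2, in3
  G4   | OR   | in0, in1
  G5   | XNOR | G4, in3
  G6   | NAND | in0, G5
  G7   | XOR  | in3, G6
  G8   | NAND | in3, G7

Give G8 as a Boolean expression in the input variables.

in3 NAND (in3 XOR (in0 NAND ((in0 OR in1) XNOR in3)))

G4 = in0 OR in1
G5 = G4 XNOR in3 = (in0 OR in1) XNOR in3
G6 = in0 NAND G5 = in0 NAND ((in0 OR in1) XNOR in3)
G7 = in3 XOR G6 = in3 XOR (in0 NAND ((in0 OR in1) XNOR in3))
G8 = in3 NAND G7 = in3 NAND (in3 XOR (in0 NAND ((in0 OR in1) XNOR in3)))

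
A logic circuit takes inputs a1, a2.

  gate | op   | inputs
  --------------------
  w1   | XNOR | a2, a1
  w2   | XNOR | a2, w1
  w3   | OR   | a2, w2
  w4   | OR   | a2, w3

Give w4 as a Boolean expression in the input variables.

a2 OR (a2 OR (a2 XNOR (a2 XNOR a1)))

w1 = a2 XNOR a1
w2 = a2 XNOR w1 = a2 XNOR (a2 XNOR a1)
w3 = a2 OR w2 = a2 OR (a2 XNOR (a2 XNOR a1))
w4 = a2 OR w3 = a2 OR (a2 OR (a2 XNOR (a2 XNOR a1)))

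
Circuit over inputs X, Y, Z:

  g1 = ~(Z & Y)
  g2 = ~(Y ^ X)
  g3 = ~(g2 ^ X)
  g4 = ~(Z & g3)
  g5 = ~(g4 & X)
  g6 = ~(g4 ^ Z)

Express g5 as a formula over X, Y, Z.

~((~(Z & (~((~(Y ^ X)) ^ X)))) & X)

g2 = ~(Y ^ X)
g3 = ~(g2 ^ X) = ~((~(Y ^ X)) ^ X)
g4 = ~(Z & g3) = ~(Z & (~((~(Y ^ X)) ^ X)))
g5 = ~(g4 & X) = ~((~(Z & (~((~(Y ^ X)) ^ X)))) & X)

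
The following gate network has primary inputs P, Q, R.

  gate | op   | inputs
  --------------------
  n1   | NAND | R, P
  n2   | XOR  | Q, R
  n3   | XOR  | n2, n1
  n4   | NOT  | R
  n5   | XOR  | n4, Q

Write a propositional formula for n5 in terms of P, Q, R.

NOT R XOR Q

n4 = NOT R
n5 = n4 XOR Q = NOT R XOR Q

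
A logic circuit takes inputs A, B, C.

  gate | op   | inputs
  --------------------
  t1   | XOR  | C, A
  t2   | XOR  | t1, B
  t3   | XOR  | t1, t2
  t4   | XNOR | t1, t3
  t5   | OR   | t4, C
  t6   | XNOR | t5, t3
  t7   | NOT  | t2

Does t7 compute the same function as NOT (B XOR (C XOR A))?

Yes

t1 = C XOR A
t2 = t1 XOR B = (C XOR A) XOR B
t7 = NOT t2 = NOT ((C XOR A) XOR B)
At A=0, B=0, C=1: circuit gives 0, formula gives 0.
At A=0, B=0, C=0: circuit gives 1, formula gives 1.
Agrees on all 8 inputs.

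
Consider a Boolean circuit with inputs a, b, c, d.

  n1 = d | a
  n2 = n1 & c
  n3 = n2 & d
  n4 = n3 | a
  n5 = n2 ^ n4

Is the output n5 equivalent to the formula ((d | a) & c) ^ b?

No

n1 = d | a
n2 = n1 & c = (d | a) & c
n3 = n2 & d = ((d | a) & c) & d
n4 = n3 | a = (((d | a) & c) & d) | a
n5 = n2 ^ n4 = ((d | a) & c) ^ ((((d | a) & c) & d) | a)
At a=0, b=0, c=1, d=1: circuit gives 0, formula gives 1.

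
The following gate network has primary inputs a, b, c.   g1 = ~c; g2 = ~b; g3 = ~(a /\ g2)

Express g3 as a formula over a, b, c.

~(a /\ ~b)

g2 = ~b
g3 = ~(a /\ g2) = ~(a /\ ~b)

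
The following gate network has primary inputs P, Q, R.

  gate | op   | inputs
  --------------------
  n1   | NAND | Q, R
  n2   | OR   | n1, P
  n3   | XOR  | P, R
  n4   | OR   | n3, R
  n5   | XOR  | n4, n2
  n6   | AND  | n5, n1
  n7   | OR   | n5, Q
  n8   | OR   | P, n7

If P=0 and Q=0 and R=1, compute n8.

n1 = 0 NAND 1 = 1
n2 = 1 OR 0 = 1
n3 = 0 XOR 1 = 1
n4 = 1 OR 1 = 1
n5 = 1 XOR 1 = 0
n7 = 0 OR 0 = 0
n8 = 0 OR 0 = 0

0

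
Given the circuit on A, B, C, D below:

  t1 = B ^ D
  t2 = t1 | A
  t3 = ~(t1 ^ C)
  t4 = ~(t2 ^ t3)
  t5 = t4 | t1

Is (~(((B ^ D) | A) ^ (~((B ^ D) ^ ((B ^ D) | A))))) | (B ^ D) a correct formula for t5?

t1 = B ^ D
t2 = t1 | A = (B ^ D) | A
t3 = ~(t1 ^ C) = ~((B ^ D) ^ C)
t4 = ~(t2 ^ t3) = ~(((B ^ D) | A) ^ (~((B ^ D) ^ C)))
t5 = t4 | t1 = (~(((B ^ D) | A) ^ (~((B ^ D) ^ C)))) | (B ^ D)
At A=0, B=0, C=1, D=0: circuit gives 1, formula gives 0.

No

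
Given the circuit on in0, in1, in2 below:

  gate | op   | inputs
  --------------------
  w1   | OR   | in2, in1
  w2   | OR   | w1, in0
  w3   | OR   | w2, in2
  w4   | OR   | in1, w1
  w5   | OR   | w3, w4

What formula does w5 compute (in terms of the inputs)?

w1 = in2 OR in1
w2 = w1 OR in0 = (in2 OR in1) OR in0
w3 = w2 OR in2 = ((in2 OR in1) OR in0) OR in2
w4 = in1 OR w1 = in1 OR (in2 OR in1)
w5 = w3 OR w4 = (((in2 OR in1) OR in0) OR in2) OR (in1 OR (in2 OR in1))

(((in2 OR in1) OR in0) OR in2) OR (in1 OR (in2 OR in1))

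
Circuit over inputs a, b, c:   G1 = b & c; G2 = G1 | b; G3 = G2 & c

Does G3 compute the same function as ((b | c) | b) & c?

No

G1 = b & c
G2 = G1 | b = (b & c) | b
G3 = G2 & c = ((b & c) | b) & c
At a=0, b=0, c=1: circuit gives 0, formula gives 1.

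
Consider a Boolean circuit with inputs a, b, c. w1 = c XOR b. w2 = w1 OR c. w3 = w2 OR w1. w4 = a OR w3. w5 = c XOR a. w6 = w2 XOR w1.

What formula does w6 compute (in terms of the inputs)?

((c XOR b) OR c) XOR (c XOR b)

w1 = c XOR b
w2 = w1 OR c = (c XOR b) OR c
w6 = w2 XOR w1 = ((c XOR b) OR c) XOR (c XOR b)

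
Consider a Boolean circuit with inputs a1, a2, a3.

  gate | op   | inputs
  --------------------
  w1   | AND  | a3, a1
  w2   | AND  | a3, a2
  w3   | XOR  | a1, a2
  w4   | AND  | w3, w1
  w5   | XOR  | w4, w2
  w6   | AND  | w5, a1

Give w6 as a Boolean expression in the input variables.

w1 = a3 AND a1
w2 = a3 AND a2
w3 = a1 XOR a2
w4 = w3 AND w1 = (a1 XOR a2) AND (a3 AND a1)
w5 = w4 XOR w2 = ((a1 XOR a2) AND (a3 AND a1)) XOR (a3 AND a2)
w6 = w5 AND a1 = (((a1 XOR a2) AND (a3 AND a1)) XOR (a3 AND a2)) AND a1

(((a1 XOR a2) AND (a3 AND a1)) XOR (a3 AND a2)) AND a1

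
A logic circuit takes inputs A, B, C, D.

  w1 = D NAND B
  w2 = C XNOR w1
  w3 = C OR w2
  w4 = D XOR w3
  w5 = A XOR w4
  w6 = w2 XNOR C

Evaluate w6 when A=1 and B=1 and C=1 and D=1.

0

w1 = 1 NAND 1 = 0
w2 = 1 XNOR 0 = 0
w6 = 0 XNOR 1 = 0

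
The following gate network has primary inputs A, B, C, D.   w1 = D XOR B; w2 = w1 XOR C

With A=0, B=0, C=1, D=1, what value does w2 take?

w1 = 1 XOR 0 = 1
w2 = 1 XOR 1 = 0

0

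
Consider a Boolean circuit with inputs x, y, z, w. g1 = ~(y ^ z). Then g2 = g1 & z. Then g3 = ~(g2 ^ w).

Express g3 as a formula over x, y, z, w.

g1 = ~(y ^ z)
g2 = g1 & z = (~(y ^ z)) & z
g3 = ~(g2 ^ w) = ~(((~(y ^ z)) & z) ^ w)

~(((~(y ^ z)) & z) ^ w)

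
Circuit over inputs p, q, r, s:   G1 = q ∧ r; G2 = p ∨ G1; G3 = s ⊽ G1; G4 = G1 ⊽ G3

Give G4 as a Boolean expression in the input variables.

G1 = q ∧ r
G3 = s ⊽ G1 = s ⊽ (q ∧ r)
G4 = G1 ⊽ G3 = (q ∧ r) ⊽ (s ⊽ (q ∧ r))

(q ∧ r) ⊽ (s ⊽ (q ∧ r))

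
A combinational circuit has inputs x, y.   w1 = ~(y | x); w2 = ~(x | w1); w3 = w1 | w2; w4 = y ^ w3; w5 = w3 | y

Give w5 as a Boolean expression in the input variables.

((~(y | x)) | (~(x | (~(y | x))))) | y

w1 = ~(y | x)
w2 = ~(x | w1) = ~(x | (~(y | x)))
w3 = w1 | w2 = (~(y | x)) | (~(x | (~(y | x))))
w5 = w3 | y = ((~(y | x)) | (~(x | (~(y | x))))) | y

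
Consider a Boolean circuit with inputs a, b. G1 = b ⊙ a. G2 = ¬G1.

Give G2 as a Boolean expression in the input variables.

G1 = b ⊙ a
G2 = ¬G1 = ¬(b ⊙ a)

¬(b ⊙ a)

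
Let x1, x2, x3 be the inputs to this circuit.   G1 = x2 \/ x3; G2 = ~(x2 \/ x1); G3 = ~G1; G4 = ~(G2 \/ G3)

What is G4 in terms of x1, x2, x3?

~((~(x2 \/ x1)) \/ ~(x2 \/ x3))

G1 = x2 \/ x3
G2 = ~(x2 \/ x1)
G3 = ~G1 = ~(x2 \/ x3)
G4 = ~(G2 \/ G3) = ~((~(x2 \/ x1)) \/ ~(x2 \/ x3))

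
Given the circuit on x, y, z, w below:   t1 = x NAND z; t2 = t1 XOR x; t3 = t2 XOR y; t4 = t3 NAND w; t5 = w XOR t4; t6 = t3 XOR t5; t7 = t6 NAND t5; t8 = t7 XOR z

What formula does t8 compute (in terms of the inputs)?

(((((x NAND z) XOR x) XOR y) XOR (w XOR ((((x NAND z) XOR x) XOR y) NAND w))) NAND (w XOR ((((x NAND z) XOR x) XOR y) NAND w))) XOR z

t1 = x NAND z
t2 = t1 XOR x = (x NAND z) XOR x
t3 = t2 XOR y = ((x NAND z) XOR x) XOR y
t4 = t3 NAND w = (((x NAND z) XOR x) XOR y) NAND w
t5 = w XOR t4 = w XOR ((((x NAND z) XOR x) XOR y) NAND w)
t6 = t3 XOR t5 = (((x NAND z) XOR x) XOR y) XOR (w XOR ((((x NAND z) XOR x) XOR y) NAND w))
t7 = t6 NAND t5 = ((((x NAND z) XOR x) XOR y) XOR (w XOR ((((x NAND z) XOR x) XOR y) NAND w))) NAND (w XOR ((((x NAND z) XOR x) XOR y) NAND w))
t8 = t7 XOR z = (((((x NAND z) XOR x) XOR y) XOR (w XOR ((((x NAND z) XOR x) XOR y) NAND w))) NAND (w XOR ((((x NAND z) XOR x) XOR y) NAND w))) XOR z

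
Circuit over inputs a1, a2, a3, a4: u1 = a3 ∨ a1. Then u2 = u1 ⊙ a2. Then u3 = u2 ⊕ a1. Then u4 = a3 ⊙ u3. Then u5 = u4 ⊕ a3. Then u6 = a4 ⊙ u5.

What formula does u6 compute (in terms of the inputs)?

u1 = a3 ∨ a1
u2 = u1 ⊙ a2 = (a3 ∨ a1) ⊙ a2
u3 = u2 ⊕ a1 = ((a3 ∨ a1) ⊙ a2) ⊕ a1
u4 = a3 ⊙ u3 = a3 ⊙ (((a3 ∨ a1) ⊙ a2) ⊕ a1)
u5 = u4 ⊕ a3 = (a3 ⊙ (((a3 ∨ a1) ⊙ a2) ⊕ a1)) ⊕ a3
u6 = a4 ⊙ u5 = a4 ⊙ ((a3 ⊙ (((a3 ∨ a1) ⊙ a2) ⊕ a1)) ⊕ a3)

a4 ⊙ ((a3 ⊙ (((a3 ∨ a1) ⊙ a2) ⊕ a1)) ⊕ a3)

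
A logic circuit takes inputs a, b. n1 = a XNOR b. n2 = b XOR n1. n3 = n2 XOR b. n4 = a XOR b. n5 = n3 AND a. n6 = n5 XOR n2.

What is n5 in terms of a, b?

((b XOR (a XNOR b)) XOR b) AND a

n1 = a XNOR b
n2 = b XOR n1 = b XOR (a XNOR b)
n3 = n2 XOR b = (b XOR (a XNOR b)) XOR b
n5 = n3 AND a = ((b XOR (a XNOR b)) XOR b) AND a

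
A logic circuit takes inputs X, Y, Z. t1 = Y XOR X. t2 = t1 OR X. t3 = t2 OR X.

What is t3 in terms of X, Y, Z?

((Y XOR X) OR X) OR X

t1 = Y XOR X
t2 = t1 OR X = (Y XOR X) OR X
t3 = t2 OR X = ((Y XOR X) OR X) OR X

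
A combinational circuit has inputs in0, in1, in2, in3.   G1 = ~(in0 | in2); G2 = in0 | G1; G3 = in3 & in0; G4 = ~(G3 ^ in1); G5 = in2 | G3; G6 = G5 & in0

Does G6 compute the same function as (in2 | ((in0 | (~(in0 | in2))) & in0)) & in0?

No

G3 = in3 & in0
G5 = in2 | G3 = in2 | (in3 & in0)
G6 = G5 & in0 = (in2 | (in3 & in0)) & in0
At in0=1, in1=0, in2=0, in3=0: circuit gives 0, formula gives 1.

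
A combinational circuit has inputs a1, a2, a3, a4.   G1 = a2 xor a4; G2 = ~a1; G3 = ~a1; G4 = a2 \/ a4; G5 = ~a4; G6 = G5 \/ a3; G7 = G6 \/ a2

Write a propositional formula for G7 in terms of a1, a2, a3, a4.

(~a4 \/ a3) \/ a2

G5 = ~a4
G6 = G5 \/ a3 = ~a4 \/ a3
G7 = G6 \/ a2 = (~a4 \/ a3) \/ a2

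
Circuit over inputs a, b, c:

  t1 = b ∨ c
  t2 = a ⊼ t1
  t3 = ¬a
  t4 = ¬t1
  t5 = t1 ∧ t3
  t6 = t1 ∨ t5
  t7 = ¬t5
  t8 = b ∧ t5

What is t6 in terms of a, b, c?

(b ∨ c) ∨ ((b ∨ c) ∧ ¬a)

t1 = b ∨ c
t3 = ¬a
t5 = t1 ∧ t3 = (b ∨ c) ∧ ¬a
t6 = t1 ∨ t5 = (b ∨ c) ∨ ((b ∨ c) ∧ ¬a)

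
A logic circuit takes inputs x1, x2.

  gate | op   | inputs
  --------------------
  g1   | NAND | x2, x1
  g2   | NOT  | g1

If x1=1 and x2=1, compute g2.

1

g1 = 1 NAND 1 = 0
g2 = NOT 0 = 1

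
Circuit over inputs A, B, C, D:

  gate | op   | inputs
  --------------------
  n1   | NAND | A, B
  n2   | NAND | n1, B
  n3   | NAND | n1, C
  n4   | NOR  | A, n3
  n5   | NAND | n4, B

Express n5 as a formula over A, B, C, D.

(A NOR ((A NAND B) NAND C)) NAND B

n1 = A NAND B
n3 = n1 NAND C = (A NAND B) NAND C
n4 = A NOR n3 = A NOR ((A NAND B) NAND C)
n5 = n4 NAND B = (A NOR ((A NAND B) NAND C)) NAND B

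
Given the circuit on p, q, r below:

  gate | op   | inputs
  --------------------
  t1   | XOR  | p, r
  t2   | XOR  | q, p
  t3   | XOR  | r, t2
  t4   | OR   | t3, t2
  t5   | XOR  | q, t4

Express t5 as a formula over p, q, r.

t2 = q XOR p
t3 = r XOR t2 = r XOR (q XOR p)
t4 = t3 OR t2 = (r XOR (q XOR p)) OR (q XOR p)
t5 = q XOR t4 = q XOR ((r XOR (q XOR p)) OR (q XOR p))

q XOR ((r XOR (q XOR p)) OR (q XOR p))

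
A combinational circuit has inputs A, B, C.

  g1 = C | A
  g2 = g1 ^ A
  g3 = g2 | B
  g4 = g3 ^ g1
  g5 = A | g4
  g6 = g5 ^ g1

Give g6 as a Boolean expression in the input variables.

g1 = C | A
g2 = g1 ^ A = (C | A) ^ A
g3 = g2 | B = ((C | A) ^ A) | B
g4 = g3 ^ g1 = (((C | A) ^ A) | B) ^ (C | A)
g5 = A | g4 = A | ((((C | A) ^ A) | B) ^ (C | A))
g6 = g5 ^ g1 = (A | ((((C | A) ^ A) | B) ^ (C | A))) ^ (C | A)

(A | ((((C | A) ^ A) | B) ^ (C | A))) ^ (C | A)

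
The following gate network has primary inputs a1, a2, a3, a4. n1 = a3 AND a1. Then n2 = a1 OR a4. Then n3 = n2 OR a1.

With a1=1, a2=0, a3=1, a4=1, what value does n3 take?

n2 = 1 OR 1 = 1
n3 = 1 OR 1 = 1

1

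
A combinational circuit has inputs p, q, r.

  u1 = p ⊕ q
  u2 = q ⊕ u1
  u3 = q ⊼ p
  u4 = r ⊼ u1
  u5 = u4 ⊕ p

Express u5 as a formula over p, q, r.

u1 = p ⊕ q
u4 = r ⊼ u1 = r ⊼ (p ⊕ q)
u5 = u4 ⊕ p = (r ⊼ (p ⊕ q)) ⊕ p

(r ⊼ (p ⊕ q)) ⊕ p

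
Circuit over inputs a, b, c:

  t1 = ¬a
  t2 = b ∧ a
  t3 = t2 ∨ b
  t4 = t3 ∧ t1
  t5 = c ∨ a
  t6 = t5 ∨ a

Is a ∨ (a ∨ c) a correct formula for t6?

t5 = c ∨ a
t6 = t5 ∨ a = (c ∨ a) ∨ a
At a=0, b=0, c=0: circuit gives 0, formula gives 0.
At a=0, b=0, c=1: circuit gives 1, formula gives 1.
Agrees on all 8 inputs.

Yes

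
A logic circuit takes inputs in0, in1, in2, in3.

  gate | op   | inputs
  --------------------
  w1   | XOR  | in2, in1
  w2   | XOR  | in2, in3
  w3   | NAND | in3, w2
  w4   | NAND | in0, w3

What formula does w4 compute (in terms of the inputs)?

in0 NAND (in3 NAND (in2 XOR in3))

w2 = in2 XOR in3
w3 = in3 NAND w2 = in3 NAND (in2 XOR in3)
w4 = in0 NAND w3 = in0 NAND (in3 NAND (in2 XOR in3))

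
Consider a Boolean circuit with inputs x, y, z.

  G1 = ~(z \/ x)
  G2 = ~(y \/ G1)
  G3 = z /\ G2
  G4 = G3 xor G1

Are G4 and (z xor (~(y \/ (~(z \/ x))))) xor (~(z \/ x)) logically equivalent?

G1 = ~(z \/ x)
G2 = ~(y \/ G1) = ~(y \/ (~(z \/ x)))
G3 = z /\ G2 = z /\ (~(y \/ (~(z \/ x))))
G4 = G3 xor G1 = (z /\ (~(y \/ (~(z \/ x))))) xor (~(z \/ x))
At x=0, y=0, z=1: circuit gives 1, formula gives 0.

No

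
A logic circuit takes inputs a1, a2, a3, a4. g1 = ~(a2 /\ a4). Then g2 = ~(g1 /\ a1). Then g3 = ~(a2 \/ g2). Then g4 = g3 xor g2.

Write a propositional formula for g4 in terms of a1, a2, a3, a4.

g1 = ~(a2 /\ a4)
g2 = ~(g1 /\ a1) = ~((~(a2 /\ a4)) /\ a1)
g3 = ~(a2 \/ g2) = ~(a2 \/ (~((~(a2 /\ a4)) /\ a1)))
g4 = g3 xor g2 = (~(a2 \/ (~((~(a2 /\ a4)) /\ a1)))) xor (~((~(a2 /\ a4)) /\ a1))

(~(a2 \/ (~((~(a2 /\ a4)) /\ a1)))) xor (~((~(a2 /\ a4)) /\ a1))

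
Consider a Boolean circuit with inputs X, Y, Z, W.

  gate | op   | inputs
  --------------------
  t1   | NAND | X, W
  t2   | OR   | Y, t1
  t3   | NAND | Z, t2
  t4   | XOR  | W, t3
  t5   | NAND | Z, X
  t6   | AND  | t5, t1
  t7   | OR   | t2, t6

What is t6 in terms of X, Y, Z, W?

t1 = X NAND W
t5 = Z NAND X
t6 = t5 AND t1 = (Z NAND X) AND (X NAND W)

(Z NAND X) AND (X NAND W)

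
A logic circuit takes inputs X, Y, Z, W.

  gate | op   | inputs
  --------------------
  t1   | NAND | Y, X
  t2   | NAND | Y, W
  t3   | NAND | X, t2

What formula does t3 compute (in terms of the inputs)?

t2 = Y NAND W
t3 = X NAND t2 = X NAND (Y NAND W)

X NAND (Y NAND W)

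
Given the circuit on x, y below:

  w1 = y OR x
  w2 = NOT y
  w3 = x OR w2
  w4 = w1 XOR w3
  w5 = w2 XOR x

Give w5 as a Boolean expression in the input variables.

NOT y XOR x

w2 = NOT y
w5 = w2 XOR x = NOT y XOR x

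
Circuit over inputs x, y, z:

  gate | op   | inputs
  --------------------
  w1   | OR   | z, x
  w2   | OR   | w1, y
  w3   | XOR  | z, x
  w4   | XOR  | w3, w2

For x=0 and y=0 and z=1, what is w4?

w1 = 1 OR 0 = 1
w2 = 1 OR 0 = 1
w3 = 1 XOR 0 = 1
w4 = 1 XOR 1 = 0

0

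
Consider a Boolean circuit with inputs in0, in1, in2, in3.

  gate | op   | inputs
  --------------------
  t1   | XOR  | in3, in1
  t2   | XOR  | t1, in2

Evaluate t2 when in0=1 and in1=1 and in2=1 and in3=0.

0

t1 = 0 XOR 1 = 1
t2 = 1 XOR 1 = 0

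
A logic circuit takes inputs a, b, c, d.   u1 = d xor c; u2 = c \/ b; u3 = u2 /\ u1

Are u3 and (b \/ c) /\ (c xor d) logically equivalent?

Yes

u1 = d xor c
u2 = c \/ b
u3 = u2 /\ u1 = (c \/ b) /\ (d xor c)
At a=0, b=0, c=0, d=0: circuit gives 0, formula gives 0.
At a=0, b=0, c=1, d=0: circuit gives 1, formula gives 1.
Agrees on all 16 inputs.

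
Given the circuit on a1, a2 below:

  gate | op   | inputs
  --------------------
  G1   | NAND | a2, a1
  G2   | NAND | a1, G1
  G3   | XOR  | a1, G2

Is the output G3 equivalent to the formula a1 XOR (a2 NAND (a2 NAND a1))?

No

G1 = a2 NAND a1
G2 = a1 NAND G1 = a1 NAND (a2 NAND a1)
G3 = a1 XOR G2 = a1 XOR (a1 NAND (a2 NAND a1))
At a1=0, a2=1: circuit gives 1, formula gives 0.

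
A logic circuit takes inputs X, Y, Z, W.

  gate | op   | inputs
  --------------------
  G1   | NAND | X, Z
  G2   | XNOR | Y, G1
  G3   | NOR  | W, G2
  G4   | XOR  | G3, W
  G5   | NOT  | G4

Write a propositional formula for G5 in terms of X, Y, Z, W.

G1 = X NAND Z
G2 = Y XNOR G1 = Y XNOR (X NAND Z)
G3 = W NOR G2 = W NOR (Y XNOR (X NAND Z))
G4 = G3 XOR W = (W NOR (Y XNOR (X NAND Z))) XOR W
G5 = NOT G4 = NOT ((W NOR (Y XNOR (X NAND Z))) XOR W)

NOT ((W NOR (Y XNOR (X NAND Z))) XOR W)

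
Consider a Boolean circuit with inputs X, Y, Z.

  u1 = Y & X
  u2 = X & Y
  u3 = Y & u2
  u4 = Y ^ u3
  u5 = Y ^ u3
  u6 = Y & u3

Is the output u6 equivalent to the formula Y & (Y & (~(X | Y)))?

No

u2 = X & Y
u3 = Y & u2 = Y & (X & Y)
u6 = Y & u3 = Y & (Y & (X & Y))
At X=1, Y=1, Z=0: circuit gives 1, formula gives 0.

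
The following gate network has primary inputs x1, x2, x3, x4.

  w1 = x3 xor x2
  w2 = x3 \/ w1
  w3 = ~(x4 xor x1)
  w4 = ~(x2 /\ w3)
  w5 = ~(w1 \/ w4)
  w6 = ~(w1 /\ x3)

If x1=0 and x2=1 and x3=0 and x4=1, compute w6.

1

w1 = 0 xor 1 = 1
w6 = ~(1 /\ 0) = 1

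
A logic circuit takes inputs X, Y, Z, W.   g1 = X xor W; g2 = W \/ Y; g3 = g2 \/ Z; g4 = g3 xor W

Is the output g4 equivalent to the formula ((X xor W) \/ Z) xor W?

No

g2 = W \/ Y
g3 = g2 \/ Z = (W \/ Y) \/ Z
g4 = g3 xor W = ((W \/ Y) \/ Z) xor W
At X=0, Y=1, Z=0, W=0: circuit gives 1, formula gives 0.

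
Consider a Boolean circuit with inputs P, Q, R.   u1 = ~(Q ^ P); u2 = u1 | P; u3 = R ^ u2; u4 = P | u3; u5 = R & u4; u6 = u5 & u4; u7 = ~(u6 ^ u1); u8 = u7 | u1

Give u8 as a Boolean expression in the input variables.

(~(((R & (P | (R ^ ((~(Q ^ P)) | P)))) & (P | (R ^ ((~(Q ^ P)) | P)))) ^ (~(Q ^ P)))) | (~(Q ^ P))

u1 = ~(Q ^ P)
u2 = u1 | P = (~(Q ^ P)) | P
u3 = R ^ u2 = R ^ ((~(Q ^ P)) | P)
u4 = P | u3 = P | (R ^ ((~(Q ^ P)) | P))
u5 = R & u4 = R & (P | (R ^ ((~(Q ^ P)) | P)))
u6 = u5 & u4 = (R & (P | (R ^ ((~(Q ^ P)) | P)))) & (P | (R ^ ((~(Q ^ P)) | P)))
u7 = ~(u6 ^ u1) = ~(((R & (P | (R ^ ((~(Q ^ P)) | P)))) & (P | (R ^ ((~(Q ^ P)) | P)))) ^ (~(Q ^ P)))
u8 = u7 | u1 = (~(((R & (P | (R ^ ((~(Q ^ P)) | P)))) & (P | (R ^ ((~(Q ^ P)) | P)))) ^ (~(Q ^ P)))) | (~(Q ^ P))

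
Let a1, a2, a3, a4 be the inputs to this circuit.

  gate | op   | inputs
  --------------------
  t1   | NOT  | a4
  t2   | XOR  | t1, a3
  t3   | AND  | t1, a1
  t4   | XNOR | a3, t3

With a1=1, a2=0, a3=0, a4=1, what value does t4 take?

1

t1 = NOT 1 = 0
t3 = 0 AND 1 = 0
t4 = 0 XNOR 0 = 1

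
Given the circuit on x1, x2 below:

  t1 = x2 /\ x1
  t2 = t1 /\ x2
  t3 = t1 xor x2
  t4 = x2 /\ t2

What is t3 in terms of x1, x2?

(x2 /\ x1) xor x2

t1 = x2 /\ x1
t3 = t1 xor x2 = (x2 /\ x1) xor x2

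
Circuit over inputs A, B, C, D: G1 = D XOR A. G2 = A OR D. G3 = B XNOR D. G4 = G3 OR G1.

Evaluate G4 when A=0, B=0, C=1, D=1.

G1 = 1 XOR 0 = 1
G3 = 0 XNOR 1 = 0
G4 = 0 OR 1 = 1

1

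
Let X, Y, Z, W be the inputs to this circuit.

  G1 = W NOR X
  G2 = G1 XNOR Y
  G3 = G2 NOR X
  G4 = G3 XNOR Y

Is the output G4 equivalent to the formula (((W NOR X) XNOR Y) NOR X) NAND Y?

G1 = W NOR X
G2 = G1 XNOR Y = (W NOR X) XNOR Y
G3 = G2 NOR X = ((W NOR X) XNOR Y) NOR X
G4 = G3 XNOR Y = (((W NOR X) XNOR Y) NOR X) XNOR Y
At X=0, Y=0, Z=0, W=0: circuit gives 0, formula gives 1.

No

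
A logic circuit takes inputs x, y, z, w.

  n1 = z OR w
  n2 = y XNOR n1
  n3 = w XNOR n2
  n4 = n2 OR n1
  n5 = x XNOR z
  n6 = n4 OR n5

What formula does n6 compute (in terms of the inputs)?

n1 = z OR w
n2 = y XNOR n1 = y XNOR (z OR w)
n4 = n2 OR n1 = (y XNOR (z OR w)) OR (z OR w)
n5 = x XNOR z
n6 = n4 OR n5 = ((y XNOR (z OR w)) OR (z OR w)) OR (x XNOR z)

((y XNOR (z OR w)) OR (z OR w)) OR (x XNOR z)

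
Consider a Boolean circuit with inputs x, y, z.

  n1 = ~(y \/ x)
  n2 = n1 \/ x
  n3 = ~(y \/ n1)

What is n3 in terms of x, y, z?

~(y \/ (~(y \/ x)))

n1 = ~(y \/ x)
n3 = ~(y \/ n1) = ~(y \/ (~(y \/ x)))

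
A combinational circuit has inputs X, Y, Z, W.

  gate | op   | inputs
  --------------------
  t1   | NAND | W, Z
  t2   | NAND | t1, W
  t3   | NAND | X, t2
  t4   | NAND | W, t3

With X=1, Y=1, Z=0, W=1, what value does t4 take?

t1 = 1 NAND 0 = 1
t2 = 1 NAND 1 = 0
t3 = 1 NAND 0 = 1
t4 = 1 NAND 1 = 0

0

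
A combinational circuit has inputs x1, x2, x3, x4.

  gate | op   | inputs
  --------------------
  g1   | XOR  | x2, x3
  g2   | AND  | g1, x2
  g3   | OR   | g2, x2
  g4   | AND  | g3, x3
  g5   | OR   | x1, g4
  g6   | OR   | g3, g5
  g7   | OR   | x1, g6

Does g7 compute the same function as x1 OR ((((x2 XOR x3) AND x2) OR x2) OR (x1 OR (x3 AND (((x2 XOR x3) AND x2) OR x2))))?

g1 = x2 XOR x3
g2 = g1 AND x2 = (x2 XOR x3) AND x2
g3 = g2 OR x2 = ((x2 XOR x3) AND x2) OR x2
g4 = g3 AND x3 = (((x2 XOR x3) AND x2) OR x2) AND x3
g5 = x1 OR g4 = x1 OR ((((x2 XOR x3) AND x2) OR x2) AND x3)
g6 = g3 OR g5 = (((x2 XOR x3) AND x2) OR x2) OR (x1 OR ((((x2 XOR x3) AND x2) OR x2) AND x3))
g7 = x1 OR g6 = x1 OR ((((x2 XOR x3) AND x2) OR x2) OR (x1 OR ((((x2 XOR x3) AND x2) OR x2) AND x3)))
At x1=0, x2=0, x3=0, x4=0: circuit gives 0, formula gives 0.
At x1=0, x2=1, x3=0, x4=0: circuit gives 1, formula gives 1.
Agrees on all 16 inputs.

Yes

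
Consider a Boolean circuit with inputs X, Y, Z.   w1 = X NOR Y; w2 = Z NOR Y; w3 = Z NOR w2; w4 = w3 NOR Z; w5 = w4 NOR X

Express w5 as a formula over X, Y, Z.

((Z NOR (Z NOR Y)) NOR Z) NOR X

w2 = Z NOR Y
w3 = Z NOR w2 = Z NOR (Z NOR Y)
w4 = w3 NOR Z = (Z NOR (Z NOR Y)) NOR Z
w5 = w4 NOR X = ((Z NOR (Z NOR Y)) NOR Z) NOR X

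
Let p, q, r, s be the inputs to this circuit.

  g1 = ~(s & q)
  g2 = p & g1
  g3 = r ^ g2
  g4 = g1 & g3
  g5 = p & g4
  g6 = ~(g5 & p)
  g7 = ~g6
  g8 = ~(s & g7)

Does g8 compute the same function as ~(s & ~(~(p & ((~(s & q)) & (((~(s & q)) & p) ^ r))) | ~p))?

g1 = ~(s & q)
g2 = p & g1 = p & (~(s & q))
g3 = r ^ g2 = r ^ (p & (~(s & q)))
g4 = g1 & g3 = (~(s & q)) & (r ^ (p & (~(s & q))))
g5 = p & g4 = p & ((~(s & q)) & (r ^ (p & (~(s & q)))))
g6 = ~(g5 & p) = ~((p & ((~(s & q)) & (r ^ (p & (~(s & q)))))) & p)
g7 = ~g6 = ~(~((p & ((~(s & q)) & (r ^ (p & (~(s & q)))))) & p))
g8 = ~(s & g7) = ~(s & ~(~((p & ((~(s & q)) & (r ^ (p & (~(s & q)))))) & p)))
At p=1, q=0, r=0, s=1: circuit gives 0, formula gives 0.
At p=0, q=0, r=0, s=0: circuit gives 1, formula gives 1.
Agrees on all 16 inputs.

Yes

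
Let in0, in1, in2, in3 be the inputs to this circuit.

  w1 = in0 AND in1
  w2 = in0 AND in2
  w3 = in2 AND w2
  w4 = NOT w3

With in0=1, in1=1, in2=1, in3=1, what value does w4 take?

0

w2 = 1 AND 1 = 1
w3 = 1 AND 1 = 1
w4 = NOT 1 = 0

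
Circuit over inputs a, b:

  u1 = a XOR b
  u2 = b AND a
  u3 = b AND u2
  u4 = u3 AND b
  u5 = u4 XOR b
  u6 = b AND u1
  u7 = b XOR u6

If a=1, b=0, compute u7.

0

u1 = 1 XOR 0 = 1
u6 = 0 AND 1 = 0
u7 = 0 XOR 0 = 0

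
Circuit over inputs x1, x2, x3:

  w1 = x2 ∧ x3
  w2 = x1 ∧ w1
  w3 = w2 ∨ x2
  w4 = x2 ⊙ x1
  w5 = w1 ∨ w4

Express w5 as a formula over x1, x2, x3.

w1 = x2 ∧ x3
w4 = x2 ⊙ x1
w5 = w1 ∨ w4 = (x2 ∧ x3) ∨ (x2 ⊙ x1)

(x2 ∧ x3) ∨ (x2 ⊙ x1)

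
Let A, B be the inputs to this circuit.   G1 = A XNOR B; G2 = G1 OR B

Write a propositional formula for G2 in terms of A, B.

G1 = A XNOR B
G2 = G1 OR B = (A XNOR B) OR B

(A XNOR B) OR B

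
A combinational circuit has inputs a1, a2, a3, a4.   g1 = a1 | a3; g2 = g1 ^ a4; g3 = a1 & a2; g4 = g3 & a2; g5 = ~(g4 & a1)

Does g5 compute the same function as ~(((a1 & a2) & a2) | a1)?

No

g3 = a1 & a2
g4 = g3 & a2 = (a1 & a2) & a2
g5 = ~(g4 & a1) = ~(((a1 & a2) & a2) & a1)
At a1=1, a2=0, a3=0, a4=0: circuit gives 1, formula gives 0.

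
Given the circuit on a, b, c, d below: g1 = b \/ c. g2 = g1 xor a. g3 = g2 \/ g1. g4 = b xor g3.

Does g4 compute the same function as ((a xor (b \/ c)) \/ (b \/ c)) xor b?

g1 = b \/ c
g2 = g1 xor a = (b \/ c) xor a
g3 = g2 \/ g1 = ((b \/ c) xor a) \/ (b \/ c)
g4 = b xor g3 = b xor (((b \/ c) xor a) \/ (b \/ c))
At a=0, b=0, c=0, d=0: circuit gives 0, formula gives 0.
At a=0, b=0, c=1, d=0: circuit gives 1, formula gives 1.
Agrees on all 16 inputs.

Yes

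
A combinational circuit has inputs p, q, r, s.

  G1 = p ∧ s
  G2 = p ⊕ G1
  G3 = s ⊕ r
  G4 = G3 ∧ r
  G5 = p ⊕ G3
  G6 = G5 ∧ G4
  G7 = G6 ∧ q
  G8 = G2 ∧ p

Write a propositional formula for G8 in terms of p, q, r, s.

(p ⊕ (p ∧ s)) ∧ p

G1 = p ∧ s
G2 = p ⊕ G1 = p ⊕ (p ∧ s)
G8 = G2 ∧ p = (p ⊕ (p ∧ s)) ∧ p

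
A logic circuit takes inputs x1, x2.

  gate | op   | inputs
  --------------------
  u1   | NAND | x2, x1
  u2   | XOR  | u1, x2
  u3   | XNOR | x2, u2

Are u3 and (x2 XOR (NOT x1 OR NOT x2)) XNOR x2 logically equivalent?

u1 = x2 NAND x1
u2 = u1 XOR x2 = (x2 NAND x1) XOR x2
u3 = x2 XNOR u2 = x2 XNOR ((x2 NAND x1) XOR x2)
At x1=0, x2=0: circuit gives 0, formula gives 0.
At x1=1, x2=1: circuit gives 1, formula gives 1.
Agrees on all 4 inputs.

Yes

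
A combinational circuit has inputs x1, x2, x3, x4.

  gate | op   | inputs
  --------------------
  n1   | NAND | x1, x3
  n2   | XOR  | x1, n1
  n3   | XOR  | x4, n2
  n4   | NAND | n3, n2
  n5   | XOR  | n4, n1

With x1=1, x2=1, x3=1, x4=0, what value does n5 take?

n1 = 1 NAND 1 = 0
n2 = 1 XOR 0 = 1
n3 = 0 XOR 1 = 1
n4 = 1 NAND 1 = 0
n5 = 0 XOR 0 = 0

0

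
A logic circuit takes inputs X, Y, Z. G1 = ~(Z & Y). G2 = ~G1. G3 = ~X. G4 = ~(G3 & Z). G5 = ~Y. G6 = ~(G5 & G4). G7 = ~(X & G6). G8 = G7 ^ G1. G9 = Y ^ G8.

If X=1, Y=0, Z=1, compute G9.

0

G1 = ~(1 & 0) = 1
G3 = ~1 = 0
G4 = ~(0 & 1) = 1
G5 = ~0 = 1
G6 = ~(1 & 1) = 0
G7 = ~(1 & 0) = 1
G8 = 1 ^ 1 = 0
G9 = 0 ^ 0 = 0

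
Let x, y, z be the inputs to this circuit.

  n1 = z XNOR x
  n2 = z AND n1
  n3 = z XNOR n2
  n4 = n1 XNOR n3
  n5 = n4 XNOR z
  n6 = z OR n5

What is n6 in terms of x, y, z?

n1 = z XNOR x
n2 = z AND n1 = z AND (z XNOR x)
n3 = z XNOR n2 = z XNOR (z AND (z XNOR x))
n4 = n1 XNOR n3 = (z XNOR x) XNOR (z XNOR (z AND (z XNOR x)))
n5 = n4 XNOR z = ((z XNOR x) XNOR (z XNOR (z AND (z XNOR x)))) XNOR z
n6 = z OR n5 = z OR (((z XNOR x) XNOR (z XNOR (z AND (z XNOR x)))) XNOR z)

z OR (((z XNOR x) XNOR (z XNOR (z AND (z XNOR x)))) XNOR z)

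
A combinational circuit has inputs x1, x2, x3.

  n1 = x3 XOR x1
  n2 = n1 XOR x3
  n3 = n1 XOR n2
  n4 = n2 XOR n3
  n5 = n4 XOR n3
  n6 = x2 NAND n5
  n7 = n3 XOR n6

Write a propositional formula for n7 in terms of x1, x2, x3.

((x3 XOR x1) XOR ((x3 XOR x1) XOR x3)) XOR (x2 NAND ((((x3 XOR x1) XOR x3) XOR ((x3 XOR x1) XOR ((x3 XOR x1) XOR x3))) XOR ((x3 XOR x1) XOR ((x3 XOR x1) XOR x3))))

n1 = x3 XOR x1
n2 = n1 XOR x3 = (x3 XOR x1) XOR x3
n3 = n1 XOR n2 = (x3 XOR x1) XOR ((x3 XOR x1) XOR x3)
n4 = n2 XOR n3 = ((x3 XOR x1) XOR x3) XOR ((x3 XOR x1) XOR ((x3 XOR x1) XOR x3))
n5 = n4 XOR n3 = (((x3 XOR x1) XOR x3) XOR ((x3 XOR x1) XOR ((x3 XOR x1) XOR x3))) XOR ((x3 XOR x1) XOR ((x3 XOR x1) XOR x3))
n6 = x2 NAND n5 = x2 NAND ((((x3 XOR x1) XOR x3) XOR ((x3 XOR x1) XOR ((x3 XOR x1) XOR x3))) XOR ((x3 XOR x1) XOR ((x3 XOR x1) XOR x3)))
n7 = n3 XOR n6 = ((x3 XOR x1) XOR ((x3 XOR x1) XOR x3)) XOR (x2 NAND ((((x3 XOR x1) XOR x3) XOR ((x3 XOR x1) XOR ((x3 XOR x1) XOR x3))) XOR ((x3 XOR x1) XOR ((x3 XOR x1) XOR x3))))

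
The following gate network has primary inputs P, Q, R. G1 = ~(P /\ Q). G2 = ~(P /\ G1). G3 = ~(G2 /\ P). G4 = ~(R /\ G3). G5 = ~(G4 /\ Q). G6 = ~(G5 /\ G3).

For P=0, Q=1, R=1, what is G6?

0

G1 = ~(0 /\ 1) = 1
G2 = ~(0 /\ 1) = 1
G3 = ~(1 /\ 0) = 1
G4 = ~(1 /\ 1) = 0
G5 = ~(0 /\ 1) = 1
G6 = ~(1 /\ 1) = 0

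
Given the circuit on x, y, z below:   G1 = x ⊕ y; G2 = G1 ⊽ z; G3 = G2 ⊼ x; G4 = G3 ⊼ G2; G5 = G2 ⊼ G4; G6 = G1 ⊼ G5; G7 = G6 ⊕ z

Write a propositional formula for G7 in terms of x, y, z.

((x ⊕ y) ⊼ (((x ⊕ y) ⊽ z) ⊼ ((((x ⊕ y) ⊽ z) ⊼ x) ⊼ ((x ⊕ y) ⊽ z)))) ⊕ z

G1 = x ⊕ y
G2 = G1 ⊽ z = (x ⊕ y) ⊽ z
G3 = G2 ⊼ x = ((x ⊕ y) ⊽ z) ⊼ x
G4 = G3 ⊼ G2 = (((x ⊕ y) ⊽ z) ⊼ x) ⊼ ((x ⊕ y) ⊽ z)
G5 = G2 ⊼ G4 = ((x ⊕ y) ⊽ z) ⊼ ((((x ⊕ y) ⊽ z) ⊼ x) ⊼ ((x ⊕ y) ⊽ z))
G6 = G1 ⊼ G5 = (x ⊕ y) ⊼ (((x ⊕ y) ⊽ z) ⊼ ((((x ⊕ y) ⊽ z) ⊼ x) ⊼ ((x ⊕ y) ⊽ z)))
G7 = G6 ⊕ z = ((x ⊕ y) ⊼ (((x ⊕ y) ⊽ z) ⊼ ((((x ⊕ y) ⊽ z) ⊼ x) ⊼ ((x ⊕ y) ⊽ z)))) ⊕ z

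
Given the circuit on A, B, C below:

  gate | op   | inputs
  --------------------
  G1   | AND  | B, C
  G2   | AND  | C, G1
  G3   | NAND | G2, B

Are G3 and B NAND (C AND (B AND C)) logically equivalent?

Yes

G1 = B AND C
G2 = C AND G1 = C AND (B AND C)
G3 = G2 NAND B = (C AND (B AND C)) NAND B
At A=0, B=1, C=1: circuit gives 0, formula gives 0.
At A=0, B=0, C=0: circuit gives 1, formula gives 1.
Agrees on all 8 inputs.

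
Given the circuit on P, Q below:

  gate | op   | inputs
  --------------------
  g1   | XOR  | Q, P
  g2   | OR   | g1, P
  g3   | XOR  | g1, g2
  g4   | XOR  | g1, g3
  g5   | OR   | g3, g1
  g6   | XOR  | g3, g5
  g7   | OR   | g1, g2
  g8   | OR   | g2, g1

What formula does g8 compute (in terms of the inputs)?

((Q XOR P) OR P) OR (Q XOR P)

g1 = Q XOR P
g2 = g1 OR P = (Q XOR P) OR P
g8 = g2 OR g1 = ((Q XOR P) OR P) OR (Q XOR P)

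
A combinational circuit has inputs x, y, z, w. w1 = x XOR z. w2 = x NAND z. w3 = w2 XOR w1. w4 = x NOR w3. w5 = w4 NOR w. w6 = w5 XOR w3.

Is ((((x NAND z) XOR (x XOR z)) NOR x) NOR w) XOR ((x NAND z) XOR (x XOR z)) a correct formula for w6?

w1 = x XOR z
w2 = x NAND z
w3 = w2 XOR w1 = (x NAND z) XOR (x XOR z)
w4 = x NOR w3 = x NOR ((x NAND z) XOR (x XOR z))
w5 = w4 NOR w = (x NOR ((x NAND z) XOR (x XOR z))) NOR w
w6 = w5 XOR w3 = ((x NOR ((x NAND z) XOR (x XOR z))) NOR w) XOR ((x NAND z) XOR (x XOR z))
At x=0, y=0, z=0, w=0: circuit gives 0, formula gives 0.
At x=0, y=0, z=0, w=1: circuit gives 1, formula gives 1.
Agrees on all 16 inputs.

Yes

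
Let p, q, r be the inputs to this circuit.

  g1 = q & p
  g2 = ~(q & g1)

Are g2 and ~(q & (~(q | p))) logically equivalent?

No

g1 = q & p
g2 = ~(q & g1) = ~(q & (q & p))
At p=1, q=1, r=0: circuit gives 0, formula gives 1.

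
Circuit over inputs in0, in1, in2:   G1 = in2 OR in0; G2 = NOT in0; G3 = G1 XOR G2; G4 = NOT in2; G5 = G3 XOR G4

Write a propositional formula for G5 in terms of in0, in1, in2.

G1 = in2 OR in0
G2 = NOT in0
G3 = G1 XOR G2 = (in2 OR in0) XOR NOT in0
G4 = NOT in2
G5 = G3 XOR G4 = ((in2 OR in0) XOR NOT in0) XOR NOT in2

((in2 OR in0) XOR NOT in0) XOR NOT in2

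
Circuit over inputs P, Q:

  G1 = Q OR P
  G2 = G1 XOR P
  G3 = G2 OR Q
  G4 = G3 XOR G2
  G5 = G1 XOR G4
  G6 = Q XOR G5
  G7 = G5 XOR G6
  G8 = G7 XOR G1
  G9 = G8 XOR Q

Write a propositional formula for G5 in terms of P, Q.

G1 = Q OR P
G2 = G1 XOR P = (Q OR P) XOR P
G3 = G2 OR Q = ((Q OR P) XOR P) OR Q
G4 = G3 XOR G2 = (((Q OR P) XOR P) OR Q) XOR ((Q OR P) XOR P)
G5 = G1 XOR G4 = (Q OR P) XOR ((((Q OR P) XOR P) OR Q) XOR ((Q OR P) XOR P))

(Q OR P) XOR ((((Q OR P) XOR P) OR Q) XOR ((Q OR P) XOR P))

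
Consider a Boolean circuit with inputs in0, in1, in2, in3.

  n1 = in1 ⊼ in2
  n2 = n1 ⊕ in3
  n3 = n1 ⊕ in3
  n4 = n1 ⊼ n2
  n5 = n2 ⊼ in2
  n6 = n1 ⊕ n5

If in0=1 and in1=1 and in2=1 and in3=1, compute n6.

0

n1 = 1 ⊼ 1 = 0
n2 = 0 ⊕ 1 = 1
n5 = 1 ⊼ 1 = 0
n6 = 0 ⊕ 0 = 0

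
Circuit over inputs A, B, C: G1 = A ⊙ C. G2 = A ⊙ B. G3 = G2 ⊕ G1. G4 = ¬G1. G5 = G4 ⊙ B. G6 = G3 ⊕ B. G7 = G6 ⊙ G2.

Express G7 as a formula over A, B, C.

(((A ⊙ B) ⊕ (A ⊙ C)) ⊕ B) ⊙ (A ⊙ B)

G1 = A ⊙ C
G2 = A ⊙ B
G3 = G2 ⊕ G1 = (A ⊙ B) ⊕ (A ⊙ C)
G6 = G3 ⊕ B = ((A ⊙ B) ⊕ (A ⊙ C)) ⊕ B
G7 = G6 ⊙ G2 = (((A ⊙ B) ⊕ (A ⊙ C)) ⊕ B) ⊙ (A ⊙ B)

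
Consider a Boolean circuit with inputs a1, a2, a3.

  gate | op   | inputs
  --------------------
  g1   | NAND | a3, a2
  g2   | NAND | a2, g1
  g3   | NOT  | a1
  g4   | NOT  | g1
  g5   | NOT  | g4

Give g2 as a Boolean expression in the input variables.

a2 NAND (a3 NAND a2)

g1 = a3 NAND a2
g2 = a2 NAND g1 = a2 NAND (a3 NAND a2)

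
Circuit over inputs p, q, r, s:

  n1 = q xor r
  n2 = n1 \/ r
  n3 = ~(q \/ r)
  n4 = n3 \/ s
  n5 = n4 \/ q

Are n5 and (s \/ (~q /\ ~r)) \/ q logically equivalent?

Yes

n3 = ~(q \/ r)
n4 = n3 \/ s = (~(q \/ r)) \/ s
n5 = n4 \/ q = ((~(q \/ r)) \/ s) \/ q
At p=0, q=0, r=1, s=0: circuit gives 0, formula gives 0.
At p=0, q=0, r=0, s=0: circuit gives 1, formula gives 1.
Agrees on all 16 inputs.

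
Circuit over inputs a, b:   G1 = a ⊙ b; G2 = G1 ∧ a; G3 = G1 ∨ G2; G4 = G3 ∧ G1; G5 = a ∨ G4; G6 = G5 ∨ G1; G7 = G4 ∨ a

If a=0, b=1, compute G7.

G1 = 0 ⊙ 1 = 0
G2 = 0 ∧ 0 = 0
G3 = 0 ∨ 0 = 0
G4 = 0 ∧ 0 = 0
G7 = 0 ∨ 0 = 0

0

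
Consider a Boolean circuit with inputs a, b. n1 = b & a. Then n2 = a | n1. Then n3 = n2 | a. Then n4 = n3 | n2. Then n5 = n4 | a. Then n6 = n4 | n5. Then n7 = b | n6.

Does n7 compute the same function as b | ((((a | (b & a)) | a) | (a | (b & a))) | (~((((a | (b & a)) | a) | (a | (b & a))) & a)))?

No

n1 = b & a
n2 = a | n1 = a | (b & a)
n3 = n2 | a = (a | (b & a)) | a
n4 = n3 | n2 = ((a | (b & a)) | a) | (a | (b & a))
n5 = n4 | a = (((a | (b & a)) | a) | (a | (b & a))) | a
n6 = n4 | n5 = (((a | (b & a)) | a) | (a | (b & a))) | ((((a | (b & a)) | a) | (a | (b & a))) | a)
n7 = b | n6 = b | ((((a | (b & a)) | a) | (a | (b & a))) | ((((a | (b & a)) | a) | (a | (b & a))) | a))
At a=0, b=0: circuit gives 0, formula gives 1.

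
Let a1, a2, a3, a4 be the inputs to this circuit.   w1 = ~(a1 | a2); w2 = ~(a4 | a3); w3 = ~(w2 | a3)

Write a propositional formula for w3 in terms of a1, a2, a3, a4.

~((~(a4 | a3)) | a3)

w2 = ~(a4 | a3)
w3 = ~(w2 | a3) = ~((~(a4 | a3)) | a3)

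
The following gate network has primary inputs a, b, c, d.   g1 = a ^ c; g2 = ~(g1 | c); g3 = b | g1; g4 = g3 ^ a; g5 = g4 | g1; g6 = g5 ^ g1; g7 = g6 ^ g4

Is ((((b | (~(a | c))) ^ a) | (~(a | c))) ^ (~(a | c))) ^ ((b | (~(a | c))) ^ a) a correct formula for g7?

g1 = a ^ c
g3 = b | g1 = b | (a ^ c)
g4 = g3 ^ a = (b | (a ^ c)) ^ a
g5 = g4 | g1 = ((b | (a ^ c)) ^ a) | (a ^ c)
g6 = g5 ^ g1 = (((b | (a ^ c)) ^ a) | (a ^ c)) ^ (a ^ c)
g7 = g6 ^ g4 = ((((b | (a ^ c)) ^ a) | (a ^ c)) ^ (a ^ c)) ^ ((b | (a ^ c)) ^ a)
At a=0, b=0, c=0, d=0: circuit gives 0, formula gives 1.

No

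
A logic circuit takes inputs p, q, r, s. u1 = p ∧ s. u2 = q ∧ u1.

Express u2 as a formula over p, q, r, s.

u1 = p ∧ s
u2 = q ∧ u1 = q ∧ (p ∧ s)

q ∧ (p ∧ s)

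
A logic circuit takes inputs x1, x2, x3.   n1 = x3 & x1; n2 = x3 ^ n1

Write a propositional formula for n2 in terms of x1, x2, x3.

x3 ^ (x3 & x1)

n1 = x3 & x1
n2 = x3 ^ n1 = x3 ^ (x3 & x1)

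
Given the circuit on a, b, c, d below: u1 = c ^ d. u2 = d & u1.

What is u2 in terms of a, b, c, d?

d & (c ^ d)

u1 = c ^ d
u2 = d & u1 = d & (c ^ d)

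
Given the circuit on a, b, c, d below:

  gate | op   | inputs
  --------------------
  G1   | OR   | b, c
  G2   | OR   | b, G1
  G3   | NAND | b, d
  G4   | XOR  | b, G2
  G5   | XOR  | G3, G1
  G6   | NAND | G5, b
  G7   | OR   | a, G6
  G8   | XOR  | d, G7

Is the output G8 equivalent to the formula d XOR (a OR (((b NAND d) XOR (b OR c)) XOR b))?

No

G1 = b OR c
G3 = b NAND d
G5 = G3 XOR G1 = (b NAND d) XOR (b OR c)
G6 = G5 NAND b = ((b NAND d) XOR (b OR c)) NAND b
G7 = a OR G6 = a OR (((b NAND d) XOR (b OR c)) NAND b)
G8 = d XOR G7 = d XOR (a OR (((b NAND d) XOR (b OR c)) NAND b))
At a=0, b=0, c=1, d=0: circuit gives 1, formula gives 0.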